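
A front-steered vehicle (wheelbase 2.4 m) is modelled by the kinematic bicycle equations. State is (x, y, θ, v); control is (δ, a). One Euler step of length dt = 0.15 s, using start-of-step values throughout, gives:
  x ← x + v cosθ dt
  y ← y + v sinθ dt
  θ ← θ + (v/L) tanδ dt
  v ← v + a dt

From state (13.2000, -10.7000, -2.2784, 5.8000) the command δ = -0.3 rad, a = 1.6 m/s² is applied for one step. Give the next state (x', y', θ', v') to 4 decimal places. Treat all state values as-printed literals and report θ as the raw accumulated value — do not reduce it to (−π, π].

x' = 13.2000 + 5.8000·cos(-2.2784)·0.15 = 12.6345
y' = -10.7000 + 5.8000·sin(-2.2784)·0.15 = -11.3611
θ' = -2.2784 + (5.8000/2.4)·tan(-0.3)·0.15 = -2.3905
v' = 5.8000 + 1.6000·0.15 = 6.0400

(12.6345, -11.3611, -2.3905, 6.0400)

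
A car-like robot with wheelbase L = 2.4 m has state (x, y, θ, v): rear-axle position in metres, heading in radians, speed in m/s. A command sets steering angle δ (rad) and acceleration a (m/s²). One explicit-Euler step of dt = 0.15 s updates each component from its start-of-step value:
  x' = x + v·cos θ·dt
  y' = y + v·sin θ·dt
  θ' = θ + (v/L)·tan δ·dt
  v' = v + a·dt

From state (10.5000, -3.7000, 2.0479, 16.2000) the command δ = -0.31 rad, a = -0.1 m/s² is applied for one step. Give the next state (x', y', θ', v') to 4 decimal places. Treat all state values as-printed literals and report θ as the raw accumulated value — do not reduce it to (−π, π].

(9.3841, -1.5414, 1.7236, 16.1850)

x' = 10.5000 + 16.2000·cos(2.0479)·0.15 = 9.3841
y' = -3.7000 + 16.2000·sin(2.0479)·0.15 = -1.5414
θ' = 2.0479 + (16.2000/2.4)·tan(-0.31)·0.15 = 1.7236
v' = 16.2000 − 0.1000·0.15 = 16.1850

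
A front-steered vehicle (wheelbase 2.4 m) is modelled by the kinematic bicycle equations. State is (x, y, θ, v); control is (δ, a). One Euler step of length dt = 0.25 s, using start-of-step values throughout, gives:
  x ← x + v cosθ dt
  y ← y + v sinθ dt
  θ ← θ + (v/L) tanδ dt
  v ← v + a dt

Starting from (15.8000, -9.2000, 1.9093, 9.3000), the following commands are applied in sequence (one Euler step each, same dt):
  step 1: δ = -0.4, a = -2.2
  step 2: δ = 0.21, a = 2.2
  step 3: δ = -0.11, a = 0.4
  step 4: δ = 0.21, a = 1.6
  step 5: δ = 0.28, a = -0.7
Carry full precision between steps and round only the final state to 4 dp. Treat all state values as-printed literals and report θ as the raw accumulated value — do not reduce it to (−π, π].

after step 1 (δ=-0.4, a=-2.2): (15.027923, -7.006938, 1.499719, 8.750000)
after step 2 (δ=0.21, a=2.2): (15.183274, -4.824961, 1.693990, 9.300000)
after step 3 (δ=-0.11, a=0.4): (14.897574, -2.517581, 1.586995, 9.400000)
after step 4 (δ=0.21, a=1.6): (14.859508, -0.167890, 1.795697, 9.800000)
after step 5 (δ=0.28, a=-0.7): (14.313134, 2.220410, 2.089242, 9.625000)

(14.3131, 2.2204, 2.0892, 9.6250)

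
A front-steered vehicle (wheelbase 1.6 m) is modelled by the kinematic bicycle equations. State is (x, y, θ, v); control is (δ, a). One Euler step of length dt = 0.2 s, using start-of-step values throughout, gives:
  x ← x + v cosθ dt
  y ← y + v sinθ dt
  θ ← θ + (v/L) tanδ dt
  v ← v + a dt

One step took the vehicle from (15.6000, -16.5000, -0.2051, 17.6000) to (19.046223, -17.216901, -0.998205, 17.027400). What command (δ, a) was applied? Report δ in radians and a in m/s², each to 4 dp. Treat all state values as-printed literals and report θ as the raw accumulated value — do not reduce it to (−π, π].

δ = -0.3460, a = -2.8630

a = (v'−v)/dt = (-0.572600)/0.2 = -2.8630
Δθ = θ'−θ = -0.793105;  (v·dt/L) = 17.6000·0.2/1.6 = 2.200000
tan δ = Δθ·L/(v·dt) = -0.360502  →  δ = -0.3460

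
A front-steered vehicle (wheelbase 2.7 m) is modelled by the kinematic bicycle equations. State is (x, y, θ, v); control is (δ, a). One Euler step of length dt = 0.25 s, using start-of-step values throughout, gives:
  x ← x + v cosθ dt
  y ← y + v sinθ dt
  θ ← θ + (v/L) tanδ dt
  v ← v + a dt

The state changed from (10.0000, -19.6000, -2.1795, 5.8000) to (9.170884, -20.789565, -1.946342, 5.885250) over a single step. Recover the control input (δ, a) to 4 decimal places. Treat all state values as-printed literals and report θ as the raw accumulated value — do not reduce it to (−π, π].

δ = 0.4096, a = 0.3410

a = (v'−v)/dt = (0.085250)/0.25 = 0.3410
Δθ = θ'−θ = 0.233158;  (v·dt/L) = 5.8000·0.25/2.7 = 0.537037
tan δ = Δθ·L/(v·dt) = 0.434156  →  δ = 0.4096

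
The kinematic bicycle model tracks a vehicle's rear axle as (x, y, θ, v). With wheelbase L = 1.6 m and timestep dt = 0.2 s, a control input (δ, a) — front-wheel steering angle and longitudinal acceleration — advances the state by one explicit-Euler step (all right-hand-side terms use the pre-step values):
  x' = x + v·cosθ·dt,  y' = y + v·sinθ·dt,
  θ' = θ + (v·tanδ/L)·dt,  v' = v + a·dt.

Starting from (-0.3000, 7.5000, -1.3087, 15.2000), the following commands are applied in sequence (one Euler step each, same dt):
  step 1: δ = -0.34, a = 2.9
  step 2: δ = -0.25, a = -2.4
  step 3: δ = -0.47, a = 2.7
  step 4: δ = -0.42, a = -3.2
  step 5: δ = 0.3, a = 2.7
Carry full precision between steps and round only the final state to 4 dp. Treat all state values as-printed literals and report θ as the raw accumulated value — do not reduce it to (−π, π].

after step 1 (δ=-0.34, a=2.9): (0.487682, 4.563819, -1.980800, 15.780000)
after step 2 (δ=-0.25, a=-2.4): (-0.770340, 1.669391, -2.484462, 15.300000)
after step 3 (δ=-0.47, a=2.7): (-3.193090, -0.199803, -3.455947, 15.840000)
after step 4 (δ=-0.42, a=-3.2): (-6.205846, 0.779750, -4.340160, 15.200000)
after step 5 (δ=0.3, a=2.7): (-7.311470, 3.611568, -3.752422, 15.740000)

(-7.3115, 3.6116, -3.7524, 15.7400)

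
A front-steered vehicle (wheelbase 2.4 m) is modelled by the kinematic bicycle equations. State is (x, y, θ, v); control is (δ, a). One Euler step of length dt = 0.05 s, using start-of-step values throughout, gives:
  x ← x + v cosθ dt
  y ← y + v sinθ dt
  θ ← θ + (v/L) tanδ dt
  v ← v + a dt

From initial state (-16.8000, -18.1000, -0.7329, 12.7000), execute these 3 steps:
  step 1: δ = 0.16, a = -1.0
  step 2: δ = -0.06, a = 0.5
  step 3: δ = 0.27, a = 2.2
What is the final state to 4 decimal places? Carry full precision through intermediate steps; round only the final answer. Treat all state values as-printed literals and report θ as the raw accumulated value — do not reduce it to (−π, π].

(-15.3581, -19.3387, -0.6330, 12.7850)

after step 1 (δ=0.16, a=-1.0): (-16.328044, -18.524833, -0.690202, 12.650000)
after step 2 (δ=-0.06, a=0.5): (-15.840312, -18.927541, -0.706033, 12.675000)
after step 3 (δ=0.27, a=2.2): (-15.358066, -19.338731, -0.632952, 12.785000)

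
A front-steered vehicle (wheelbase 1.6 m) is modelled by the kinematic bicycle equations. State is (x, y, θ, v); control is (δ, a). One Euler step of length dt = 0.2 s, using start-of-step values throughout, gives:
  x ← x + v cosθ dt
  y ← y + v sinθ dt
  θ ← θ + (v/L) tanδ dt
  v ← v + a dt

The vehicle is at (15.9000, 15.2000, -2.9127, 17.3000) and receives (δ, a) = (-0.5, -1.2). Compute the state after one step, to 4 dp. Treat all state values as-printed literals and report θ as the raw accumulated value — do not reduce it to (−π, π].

x' = 15.9000 + 17.3000·cos(-2.9127)·0.2 = 12.5302
y' = 15.2000 + 17.3000·sin(-2.9127)·0.2 = 14.4149
θ' = -2.9127 + (17.3000/1.6)·tan(-0.5)·0.2 = -4.0941
v' = 17.3000 − 1.2000·0.2 = 17.0600

(12.5302, 14.4149, -4.0941, 17.0600)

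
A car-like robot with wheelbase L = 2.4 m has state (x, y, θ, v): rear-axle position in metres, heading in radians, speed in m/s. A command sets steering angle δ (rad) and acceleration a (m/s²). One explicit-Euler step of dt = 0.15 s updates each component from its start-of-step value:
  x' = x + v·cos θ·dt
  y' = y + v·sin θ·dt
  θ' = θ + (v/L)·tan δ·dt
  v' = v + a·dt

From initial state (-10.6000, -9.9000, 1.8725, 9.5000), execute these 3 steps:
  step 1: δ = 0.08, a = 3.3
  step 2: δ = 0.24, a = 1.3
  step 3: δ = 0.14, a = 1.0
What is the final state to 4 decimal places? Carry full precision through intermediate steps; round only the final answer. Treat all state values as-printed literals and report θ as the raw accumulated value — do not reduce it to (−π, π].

after step 1 (δ=0.08, a=3.3): (-11.023435, -8.539365, 1.920102, 9.995000)
after step 2 (δ=0.24, a=1.3): (-11.536546, -7.130654, 2.072973, 10.190000)
after step 3 (δ=0.14, a=1.0): (-12.272266, -5.790867, 2.162723, 10.340000)

(-12.2723, -5.7909, 2.1627, 10.3400)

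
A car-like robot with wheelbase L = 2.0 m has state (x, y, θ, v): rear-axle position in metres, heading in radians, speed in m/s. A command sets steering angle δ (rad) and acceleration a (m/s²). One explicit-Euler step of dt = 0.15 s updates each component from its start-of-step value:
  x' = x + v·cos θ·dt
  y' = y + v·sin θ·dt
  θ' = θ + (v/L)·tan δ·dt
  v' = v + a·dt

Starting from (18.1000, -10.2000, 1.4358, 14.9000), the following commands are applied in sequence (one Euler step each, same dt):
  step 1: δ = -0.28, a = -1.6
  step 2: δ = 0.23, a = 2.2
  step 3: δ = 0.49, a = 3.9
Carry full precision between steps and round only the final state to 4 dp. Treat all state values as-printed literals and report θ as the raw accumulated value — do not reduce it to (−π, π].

after step 1 (δ=-0.28, a=-1.6): (18.400801, -7.985334, 1.114458, 14.660000)
after step 2 (δ=0.23, a=2.2): (19.369821, -6.011353, 1.371899, 14.990000)
after step 3 (δ=0.49, a=3.9): (19.814100, -3.807183, 1.971560, 15.575000)

(19.8141, -3.8072, 1.9716, 15.5750)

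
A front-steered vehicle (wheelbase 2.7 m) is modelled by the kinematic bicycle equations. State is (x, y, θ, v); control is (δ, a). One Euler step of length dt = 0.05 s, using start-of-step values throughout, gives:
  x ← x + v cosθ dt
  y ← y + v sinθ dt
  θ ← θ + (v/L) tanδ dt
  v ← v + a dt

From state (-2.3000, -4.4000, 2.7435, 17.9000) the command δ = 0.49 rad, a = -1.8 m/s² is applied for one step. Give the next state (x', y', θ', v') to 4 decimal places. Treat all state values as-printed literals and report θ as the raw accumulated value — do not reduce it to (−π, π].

(-3.1250, -4.0530, 2.9203, 17.8100)

x' = -2.3000 + 17.9000·cos(2.7435)·0.05 = -3.1250
y' = -4.4000 + 17.9000·sin(2.7435)·0.05 = -4.0530
θ' = 2.7435 + (17.9000/2.7)·tan(0.49)·0.05 = 2.9203
v' = 17.9000 − 1.8000·0.05 = 17.8100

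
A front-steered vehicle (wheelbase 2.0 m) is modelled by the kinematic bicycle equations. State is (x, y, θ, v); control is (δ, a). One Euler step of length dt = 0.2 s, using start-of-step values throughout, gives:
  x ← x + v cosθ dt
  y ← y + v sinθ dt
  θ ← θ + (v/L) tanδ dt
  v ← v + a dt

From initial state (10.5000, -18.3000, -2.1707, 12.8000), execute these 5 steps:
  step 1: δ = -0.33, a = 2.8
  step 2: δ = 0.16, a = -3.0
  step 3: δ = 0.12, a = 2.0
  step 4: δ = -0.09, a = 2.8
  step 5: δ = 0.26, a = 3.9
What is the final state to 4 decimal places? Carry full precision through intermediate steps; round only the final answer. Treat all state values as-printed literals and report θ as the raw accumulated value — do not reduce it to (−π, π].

(1.3053, -27.5062, -1.9934, 14.5000)

after step 1 (δ=-0.33, a=2.8): (9.054719, -20.412998, -2.609132, 13.360000)
after step 2 (δ=0.16, a=-3.0): (6.752629, -21.769453, -2.393529, 12.760000)
after step 3 (δ=0.12, a=2.0): (4.881995, -23.505376, -2.239670, 13.160000)
after step 4 (δ=-0.09, a=2.8): (3.249885, -25.570235, -2.358430, 13.720000)
after step 5 (δ=0.26, a=3.9): (1.305250, -27.506193, -1.993449, 14.500000)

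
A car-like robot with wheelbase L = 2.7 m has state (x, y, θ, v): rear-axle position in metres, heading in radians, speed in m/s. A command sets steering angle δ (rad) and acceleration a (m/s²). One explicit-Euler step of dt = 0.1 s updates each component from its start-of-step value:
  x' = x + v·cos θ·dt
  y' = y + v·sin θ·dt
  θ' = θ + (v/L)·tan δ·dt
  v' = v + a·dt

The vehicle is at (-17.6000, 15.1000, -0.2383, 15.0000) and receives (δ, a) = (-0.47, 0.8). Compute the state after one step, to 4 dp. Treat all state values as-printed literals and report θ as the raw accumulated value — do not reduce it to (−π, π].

(-16.1424, 14.7459, -0.5205, 15.0800)

x' = -17.6000 + 15.0000·cos(-0.2383)·0.1 = -16.1424
y' = 15.1000 + 15.0000·sin(-0.2383)·0.1 = 14.7459
θ' = -0.2383 + (15.0000/2.7)·tan(-0.47)·0.1 = -0.5205
v' = 15.0000 + 0.8000·0.1 = 15.0800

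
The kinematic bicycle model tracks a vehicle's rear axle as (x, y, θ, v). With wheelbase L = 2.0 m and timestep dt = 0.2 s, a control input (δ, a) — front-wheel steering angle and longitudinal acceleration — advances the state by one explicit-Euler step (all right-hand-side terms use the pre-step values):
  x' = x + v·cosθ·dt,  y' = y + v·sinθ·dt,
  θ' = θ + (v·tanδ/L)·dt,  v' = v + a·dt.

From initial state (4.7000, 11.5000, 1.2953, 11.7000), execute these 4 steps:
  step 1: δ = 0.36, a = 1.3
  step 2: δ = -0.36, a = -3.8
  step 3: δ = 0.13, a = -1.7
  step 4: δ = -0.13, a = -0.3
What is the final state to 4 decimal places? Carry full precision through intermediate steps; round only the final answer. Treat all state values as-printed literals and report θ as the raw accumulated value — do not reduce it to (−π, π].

(5.8749, 20.4119, 1.2900, 10.8000)

after step 1 (δ=0.36, a=1.3): (5.336538, 13.751759, 1.735691, 11.960000)
after step 2 (δ=-0.36, a=-3.8): (4.943894, 16.111313, 1.285514, 11.200000)
after step 3 (δ=0.13, a=-1.7): (5.574294, 18.260777, 1.431939, 10.860000)
after step 4 (δ=-0.13, a=-0.3): (5.874923, 20.411871, 1.289959, 10.800000)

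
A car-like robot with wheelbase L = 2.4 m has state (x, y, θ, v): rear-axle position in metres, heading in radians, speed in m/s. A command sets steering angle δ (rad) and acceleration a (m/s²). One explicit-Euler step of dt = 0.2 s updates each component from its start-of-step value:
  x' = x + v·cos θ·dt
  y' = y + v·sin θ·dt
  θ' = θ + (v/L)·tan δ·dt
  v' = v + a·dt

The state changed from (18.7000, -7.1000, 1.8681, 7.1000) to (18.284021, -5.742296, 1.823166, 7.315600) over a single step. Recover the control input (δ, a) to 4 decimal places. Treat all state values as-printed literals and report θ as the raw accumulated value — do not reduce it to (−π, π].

a = (v'−v)/dt = (0.215600)/0.2 = 1.0780
Δθ = θ'−θ = -0.044934;  (v·dt/L) = 7.1000·0.2/2.4 = 0.591667
tan δ = Δθ·L/(v·dt) = -0.075945  →  δ = -0.0758

δ = -0.0758, a = 1.0780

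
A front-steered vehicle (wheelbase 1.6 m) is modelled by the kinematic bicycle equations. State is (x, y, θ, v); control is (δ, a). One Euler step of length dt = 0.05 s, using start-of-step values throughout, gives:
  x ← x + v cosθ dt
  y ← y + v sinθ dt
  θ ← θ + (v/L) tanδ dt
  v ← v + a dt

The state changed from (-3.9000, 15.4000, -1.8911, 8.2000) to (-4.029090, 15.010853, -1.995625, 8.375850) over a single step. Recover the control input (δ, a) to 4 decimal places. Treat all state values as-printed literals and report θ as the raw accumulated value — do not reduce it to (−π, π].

δ = -0.3873, a = 3.5170

a = (v'−v)/dt = (0.175850)/0.05 = 3.5170
Δθ = θ'−θ = -0.104525;  (v·dt/L) = 8.2000·0.05/1.6 = 0.256250
tan δ = Δθ·L/(v·dt) = -0.407902  →  δ = -0.3873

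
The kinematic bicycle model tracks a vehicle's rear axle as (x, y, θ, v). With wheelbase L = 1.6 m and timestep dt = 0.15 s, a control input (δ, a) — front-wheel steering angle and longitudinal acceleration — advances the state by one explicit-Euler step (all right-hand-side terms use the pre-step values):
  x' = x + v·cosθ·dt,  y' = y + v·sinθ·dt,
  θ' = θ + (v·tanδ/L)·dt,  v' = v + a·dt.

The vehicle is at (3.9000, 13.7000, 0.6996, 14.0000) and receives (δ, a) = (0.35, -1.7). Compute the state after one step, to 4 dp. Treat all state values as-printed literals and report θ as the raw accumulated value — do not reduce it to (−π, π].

(5.5067, 15.0522, 1.1787, 13.7450)

x' = 3.9000 + 14.0000·cos(0.6996)·0.15 = 5.5067
y' = 13.7000 + 14.0000·sin(0.6996)·0.15 = 15.0522
θ' = 0.6996 + (14.0000/1.6)·tan(0.35)·0.15 = 1.1787
v' = 14.0000 − 1.7000·0.15 = 13.7450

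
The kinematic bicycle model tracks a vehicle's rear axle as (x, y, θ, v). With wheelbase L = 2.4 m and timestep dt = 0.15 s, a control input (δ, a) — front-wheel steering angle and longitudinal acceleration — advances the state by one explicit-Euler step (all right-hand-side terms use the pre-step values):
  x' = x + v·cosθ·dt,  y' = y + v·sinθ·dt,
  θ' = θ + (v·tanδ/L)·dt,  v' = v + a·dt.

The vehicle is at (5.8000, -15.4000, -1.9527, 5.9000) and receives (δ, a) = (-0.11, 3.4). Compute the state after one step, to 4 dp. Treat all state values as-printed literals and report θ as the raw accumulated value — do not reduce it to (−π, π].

(5.4702, -16.2212, -1.9934, 6.4100)

x' = 5.8000 + 5.9000·cos(-1.9527)·0.15 = 5.4702
y' = -15.4000 + 5.9000·sin(-1.9527)·0.15 = -16.2212
θ' = -1.9527 + (5.9000/2.4)·tan(-0.11)·0.15 = -1.9934
v' = 5.9000 + 3.4000·0.15 = 6.4100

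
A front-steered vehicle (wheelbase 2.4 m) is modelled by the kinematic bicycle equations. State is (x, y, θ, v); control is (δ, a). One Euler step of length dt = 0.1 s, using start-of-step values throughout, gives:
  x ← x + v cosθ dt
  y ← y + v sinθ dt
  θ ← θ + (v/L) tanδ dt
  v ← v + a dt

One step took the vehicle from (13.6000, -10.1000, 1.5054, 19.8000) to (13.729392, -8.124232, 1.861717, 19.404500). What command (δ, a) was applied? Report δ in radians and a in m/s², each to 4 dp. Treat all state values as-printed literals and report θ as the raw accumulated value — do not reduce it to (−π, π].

a = (v'−v)/dt = (-0.395500)/0.1 = -3.9550
Δθ = θ'−θ = 0.356317;  (v·dt/L) = 19.8000·0.1/2.4 = 0.825000
tan δ = Δθ·L/(v·dt) = 0.431899  →  δ = 0.4077

δ = 0.4077, a = -3.9550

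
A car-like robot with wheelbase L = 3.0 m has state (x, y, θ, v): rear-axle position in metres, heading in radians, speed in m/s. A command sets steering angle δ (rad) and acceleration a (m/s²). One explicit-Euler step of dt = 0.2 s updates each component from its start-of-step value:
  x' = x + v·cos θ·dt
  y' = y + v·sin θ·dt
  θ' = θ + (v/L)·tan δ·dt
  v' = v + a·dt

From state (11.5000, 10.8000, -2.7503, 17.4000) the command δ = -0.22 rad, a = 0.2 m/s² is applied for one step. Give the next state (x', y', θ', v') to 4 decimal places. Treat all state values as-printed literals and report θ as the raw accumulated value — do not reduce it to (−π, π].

x' = 11.5000 + 17.4000·cos(-2.7503)·0.2 = 8.2830
y' = 10.8000 + 17.4000·sin(-2.7503)·0.2 = 9.4728
θ' = -2.7503 + (17.4000/3.0)·tan(-0.22)·0.2 = -3.0097
v' = 17.4000 + 0.2000·0.2 = 17.4400

(8.2830, 9.4728, -3.0097, 17.4400)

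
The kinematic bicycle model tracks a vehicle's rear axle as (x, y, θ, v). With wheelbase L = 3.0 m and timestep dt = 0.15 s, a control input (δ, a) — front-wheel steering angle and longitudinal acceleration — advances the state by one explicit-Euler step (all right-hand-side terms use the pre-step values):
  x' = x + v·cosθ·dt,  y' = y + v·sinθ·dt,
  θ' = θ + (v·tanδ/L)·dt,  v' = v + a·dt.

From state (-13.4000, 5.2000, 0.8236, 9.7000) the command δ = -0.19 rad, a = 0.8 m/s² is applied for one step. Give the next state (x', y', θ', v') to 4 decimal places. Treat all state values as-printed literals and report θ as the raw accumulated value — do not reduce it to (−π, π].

(-12.4112, 6.2674, 0.7303, 9.8200)

x' = -13.4000 + 9.7000·cos(0.8236)·0.15 = -12.4112
y' = 5.2000 + 9.7000·sin(0.8236)·0.15 = 6.2674
θ' = 0.8236 + (9.7000/3.0)·tan(-0.19)·0.15 = 0.7303
v' = 9.7000 + 0.8000·0.15 = 9.8200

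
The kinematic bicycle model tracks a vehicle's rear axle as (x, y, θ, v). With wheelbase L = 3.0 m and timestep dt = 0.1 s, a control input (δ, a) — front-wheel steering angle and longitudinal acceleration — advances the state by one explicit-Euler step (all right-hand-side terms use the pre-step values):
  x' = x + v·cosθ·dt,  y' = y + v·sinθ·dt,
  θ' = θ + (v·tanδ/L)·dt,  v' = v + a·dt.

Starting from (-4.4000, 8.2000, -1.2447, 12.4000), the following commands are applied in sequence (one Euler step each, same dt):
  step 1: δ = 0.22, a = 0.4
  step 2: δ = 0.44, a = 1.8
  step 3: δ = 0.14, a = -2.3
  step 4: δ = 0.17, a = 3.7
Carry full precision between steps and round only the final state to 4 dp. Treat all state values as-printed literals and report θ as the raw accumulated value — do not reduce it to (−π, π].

after step 1 (δ=0.22, a=0.4): (-4.002769, 7.025348, -1.152271, 12.440000)
after step 2 (δ=0.44, a=1.8): (-3.497190, 5.888719, -0.957054, 12.620000)
after step 3 (δ=0.14, a=-2.3): (-2.770365, 4.857036, -0.897773, 12.390000)
after step 4 (δ=0.17, a=3.7): (-1.998030, 3.888212, -0.826878, 12.760000)

(-1.9980, 3.8882, -0.8269, 12.7600)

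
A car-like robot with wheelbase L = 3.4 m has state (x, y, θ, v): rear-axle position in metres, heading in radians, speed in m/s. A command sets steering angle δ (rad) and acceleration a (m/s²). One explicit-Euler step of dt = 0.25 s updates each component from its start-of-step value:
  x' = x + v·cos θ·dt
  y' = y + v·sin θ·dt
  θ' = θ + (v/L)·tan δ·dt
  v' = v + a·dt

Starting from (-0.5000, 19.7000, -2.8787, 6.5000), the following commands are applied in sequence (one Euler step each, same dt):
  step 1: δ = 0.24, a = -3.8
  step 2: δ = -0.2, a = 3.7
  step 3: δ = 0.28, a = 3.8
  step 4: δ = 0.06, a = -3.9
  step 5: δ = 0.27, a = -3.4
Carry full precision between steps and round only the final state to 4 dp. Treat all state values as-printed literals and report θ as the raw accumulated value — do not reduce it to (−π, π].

after step 1 (δ=0.24, a=-3.8): (-2.069169, 19.277703, -2.761740, 5.550000)
after step 2 (δ=-0.2, a=3.7): (-3.357767, 18.763241, -2.844463, 6.475000)
after step 3 (δ=0.28, a=3.8): (-4.905584, 18.289309, -2.707558, 7.425000)
after step 4 (δ=0.06, a=-3.9): (-6.589716, 17.508691, -2.674761, 6.450000)
after step 5 (δ=0.27, a=-3.4): (-8.029677, 16.782971, -2.543505, 5.600000)

(-8.0297, 16.7830, -2.5435, 5.6000)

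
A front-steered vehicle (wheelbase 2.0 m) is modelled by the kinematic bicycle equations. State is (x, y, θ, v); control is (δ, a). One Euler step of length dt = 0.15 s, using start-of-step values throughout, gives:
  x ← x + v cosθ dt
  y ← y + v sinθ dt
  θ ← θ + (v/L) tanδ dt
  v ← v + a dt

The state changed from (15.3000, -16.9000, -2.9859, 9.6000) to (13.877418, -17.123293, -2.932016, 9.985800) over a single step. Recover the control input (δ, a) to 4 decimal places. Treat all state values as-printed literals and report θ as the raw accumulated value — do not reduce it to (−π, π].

a = (v'−v)/dt = (0.385800)/0.15 = 2.5720
Δθ = θ'−θ = 0.053884;  (v·dt/L) = 9.6000·0.15/2.0 = 0.720000
tan δ = Δθ·L/(v·dt) = 0.074839  →  δ = 0.0747

δ = 0.0747, a = 2.5720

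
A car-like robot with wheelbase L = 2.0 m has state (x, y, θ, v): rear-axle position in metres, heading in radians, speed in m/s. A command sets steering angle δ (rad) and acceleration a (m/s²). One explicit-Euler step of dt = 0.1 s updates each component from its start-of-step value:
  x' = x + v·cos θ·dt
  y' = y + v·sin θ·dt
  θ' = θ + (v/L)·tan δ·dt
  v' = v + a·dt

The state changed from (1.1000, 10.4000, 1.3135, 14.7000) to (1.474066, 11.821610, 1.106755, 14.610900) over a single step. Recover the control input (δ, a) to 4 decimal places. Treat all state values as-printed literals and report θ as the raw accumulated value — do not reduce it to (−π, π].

δ = -0.2742, a = -0.8910

a = (v'−v)/dt = (-0.089100)/0.1 = -0.8910
Δθ = θ'−θ = -0.206745;  (v·dt/L) = 14.7000·0.1/2.0 = 0.735000
tan δ = Δθ·L/(v·dt) = -0.281286  →  δ = -0.2742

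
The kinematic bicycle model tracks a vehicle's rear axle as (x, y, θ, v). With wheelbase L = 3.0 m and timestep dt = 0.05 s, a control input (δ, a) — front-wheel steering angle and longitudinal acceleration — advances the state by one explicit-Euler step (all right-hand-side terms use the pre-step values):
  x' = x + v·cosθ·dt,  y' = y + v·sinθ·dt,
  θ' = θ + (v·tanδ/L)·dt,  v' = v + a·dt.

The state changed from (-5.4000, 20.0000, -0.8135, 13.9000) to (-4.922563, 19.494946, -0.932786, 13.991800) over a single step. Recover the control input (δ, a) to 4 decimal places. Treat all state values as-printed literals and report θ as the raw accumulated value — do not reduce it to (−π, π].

a = (v'−v)/dt = (0.091800)/0.05 = 1.8360
Δθ = θ'−θ = -0.119286;  (v·dt/L) = 13.9000·0.05/3.0 = 0.231667
tan δ = Δθ·L/(v·dt) = -0.514904  →  δ = -0.4755

δ = -0.4755, a = 1.8360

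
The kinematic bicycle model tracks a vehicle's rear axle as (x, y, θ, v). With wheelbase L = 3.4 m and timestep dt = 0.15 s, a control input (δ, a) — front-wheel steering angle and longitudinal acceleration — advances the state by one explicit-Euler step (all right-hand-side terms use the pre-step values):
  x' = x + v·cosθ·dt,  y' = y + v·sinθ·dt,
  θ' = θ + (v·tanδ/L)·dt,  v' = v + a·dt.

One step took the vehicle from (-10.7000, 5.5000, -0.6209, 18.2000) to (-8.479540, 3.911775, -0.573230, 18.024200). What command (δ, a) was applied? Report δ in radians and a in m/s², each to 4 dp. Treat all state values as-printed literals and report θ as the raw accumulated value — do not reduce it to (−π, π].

δ = 0.0593, a = -1.1720

a = (v'−v)/dt = (-0.175800)/0.15 = -1.1720
Δθ = θ'−θ = 0.047670;  (v·dt/L) = 18.2000·0.15/3.4 = 0.802941
tan δ = Δθ·L/(v·dt) = 0.059369  →  δ = 0.0593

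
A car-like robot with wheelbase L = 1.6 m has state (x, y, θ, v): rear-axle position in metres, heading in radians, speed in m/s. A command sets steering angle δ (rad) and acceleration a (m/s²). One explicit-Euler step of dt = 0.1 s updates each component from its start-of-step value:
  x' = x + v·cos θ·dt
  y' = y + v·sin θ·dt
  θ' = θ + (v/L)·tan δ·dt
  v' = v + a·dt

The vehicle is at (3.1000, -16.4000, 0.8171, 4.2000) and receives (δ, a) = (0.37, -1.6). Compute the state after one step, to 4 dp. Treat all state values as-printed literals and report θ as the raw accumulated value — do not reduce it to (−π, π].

(3.3874, -16.0938, 0.9189, 4.0400)

x' = 3.1000 + 4.2000·cos(0.8171)·0.1 = 3.3874
y' = -16.4000 + 4.2000·sin(0.8171)·0.1 = -16.0938
θ' = 0.8171 + (4.2000/1.6)·tan(0.37)·0.1 = 0.9189
v' = 4.2000 − 1.6000·0.1 = 4.0400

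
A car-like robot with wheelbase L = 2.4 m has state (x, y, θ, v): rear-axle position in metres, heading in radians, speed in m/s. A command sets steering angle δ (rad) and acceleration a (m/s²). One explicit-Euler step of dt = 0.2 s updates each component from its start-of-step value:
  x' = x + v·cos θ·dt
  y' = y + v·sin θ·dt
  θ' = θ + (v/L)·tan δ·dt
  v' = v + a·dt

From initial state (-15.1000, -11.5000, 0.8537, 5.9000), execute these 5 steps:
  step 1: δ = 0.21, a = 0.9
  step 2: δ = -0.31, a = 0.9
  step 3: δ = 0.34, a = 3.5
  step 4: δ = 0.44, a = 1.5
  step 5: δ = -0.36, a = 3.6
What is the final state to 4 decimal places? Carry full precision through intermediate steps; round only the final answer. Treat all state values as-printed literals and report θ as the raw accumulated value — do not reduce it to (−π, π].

after step 1 (δ=0.21, a=0.9): (-14.324505, -10.610614, 0.958495, 6.080000)
after step 2 (δ=-0.31, a=0.9): (-13.625607, -9.615527, 0.796196, 6.260000)
after step 3 (δ=0.34, a=3.5): (-12.749919, -8.720722, 0.980729, 6.960000)
after step 4 (δ=0.44, a=1.5): (-11.975386, -7.564106, 1.253781, 7.260000)
after step 5 (δ=-0.36, a=3.6): (-11.522752, -6.184459, 1.026057, 7.980000)

(-11.5228, -6.1845, 1.0261, 7.9800)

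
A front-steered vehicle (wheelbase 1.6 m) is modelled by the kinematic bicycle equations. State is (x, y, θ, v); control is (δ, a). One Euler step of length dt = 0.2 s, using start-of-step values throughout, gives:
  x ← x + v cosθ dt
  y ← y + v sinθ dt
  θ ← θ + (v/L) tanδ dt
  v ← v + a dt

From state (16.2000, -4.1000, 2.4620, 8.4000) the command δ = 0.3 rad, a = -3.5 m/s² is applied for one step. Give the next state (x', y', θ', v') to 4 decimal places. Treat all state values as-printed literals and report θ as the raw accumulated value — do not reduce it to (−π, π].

x' = 16.2000 + 8.4000·cos(2.4620)·0.2 = 14.8932
y' = -4.1000 + 8.4000·sin(2.4620)·0.2 = -3.0442
θ' = 2.4620 + (8.4000/1.6)·tan(0.3)·0.2 = 2.7868
v' = 8.4000 − 3.5000·0.2 = 7.7000

(14.8932, -3.0442, 2.7868, 7.7000)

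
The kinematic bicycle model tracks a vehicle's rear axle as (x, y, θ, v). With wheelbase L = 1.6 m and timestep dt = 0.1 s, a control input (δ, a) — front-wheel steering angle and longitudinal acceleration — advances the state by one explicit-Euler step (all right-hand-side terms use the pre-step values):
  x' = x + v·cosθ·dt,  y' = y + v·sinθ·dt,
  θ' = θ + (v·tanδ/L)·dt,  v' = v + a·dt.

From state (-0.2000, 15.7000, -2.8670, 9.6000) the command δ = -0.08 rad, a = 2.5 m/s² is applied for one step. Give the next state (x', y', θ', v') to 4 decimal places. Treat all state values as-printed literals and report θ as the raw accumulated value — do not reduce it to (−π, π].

x' = -0.2000 + 9.6000·cos(-2.8670)·0.1 = -1.1240
y' = 15.7000 + 9.6000·sin(-2.8670)·0.1 = 15.4397
θ' = -2.8670 + (9.6000/1.6)·tan(-0.08)·0.1 = -2.9151
v' = 9.6000 + 2.5000·0.1 = 9.8500

(-1.1240, 15.4397, -2.9151, 9.8500)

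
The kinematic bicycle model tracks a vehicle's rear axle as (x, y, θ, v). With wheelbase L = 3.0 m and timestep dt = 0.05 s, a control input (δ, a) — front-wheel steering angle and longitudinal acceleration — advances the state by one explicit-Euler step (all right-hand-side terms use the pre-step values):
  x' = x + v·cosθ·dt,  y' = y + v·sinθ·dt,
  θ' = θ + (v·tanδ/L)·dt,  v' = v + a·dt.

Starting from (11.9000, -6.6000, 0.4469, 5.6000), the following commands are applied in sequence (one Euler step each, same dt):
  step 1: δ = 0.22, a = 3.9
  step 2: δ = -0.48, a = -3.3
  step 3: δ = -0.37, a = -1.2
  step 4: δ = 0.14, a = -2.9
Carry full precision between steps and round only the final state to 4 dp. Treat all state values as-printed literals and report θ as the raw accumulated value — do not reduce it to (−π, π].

(12.9270, -6.1306, 0.3942, 5.4250)

after step 1 (δ=0.22, a=3.9): (12.152502, -6.478992, 0.467771, 5.795000)
after step 2 (δ=-0.48, a=-3.3): (12.411125, -6.348344, 0.417489, 5.630000)
after step 3 (δ=-0.37, a=-1.2): (12.668447, -6.234205, 0.381094, 5.570000)
after step 4 (δ=0.14, a=-2.9): (12.926967, -6.130621, 0.394177, 5.425000)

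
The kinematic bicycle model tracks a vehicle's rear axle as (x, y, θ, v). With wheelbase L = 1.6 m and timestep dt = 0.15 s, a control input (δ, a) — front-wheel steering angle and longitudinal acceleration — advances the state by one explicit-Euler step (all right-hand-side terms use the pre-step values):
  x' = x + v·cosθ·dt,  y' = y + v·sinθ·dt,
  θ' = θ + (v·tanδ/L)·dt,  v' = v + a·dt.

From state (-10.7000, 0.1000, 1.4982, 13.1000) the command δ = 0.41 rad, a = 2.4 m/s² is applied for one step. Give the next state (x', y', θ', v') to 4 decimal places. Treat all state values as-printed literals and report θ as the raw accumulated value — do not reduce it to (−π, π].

x' = -10.7000 + 13.1000·cos(1.4982)·0.15 = -10.5575
y' = 0.1000 + 13.1000·sin(1.4982)·0.15 = 2.0598
θ' = 1.4982 + (13.1000/1.6)·tan(0.41)·0.15 = 2.0320
v' = 13.1000 + 2.4000·0.15 = 13.4600

(-10.5575, 2.0598, 2.0320, 13.4600)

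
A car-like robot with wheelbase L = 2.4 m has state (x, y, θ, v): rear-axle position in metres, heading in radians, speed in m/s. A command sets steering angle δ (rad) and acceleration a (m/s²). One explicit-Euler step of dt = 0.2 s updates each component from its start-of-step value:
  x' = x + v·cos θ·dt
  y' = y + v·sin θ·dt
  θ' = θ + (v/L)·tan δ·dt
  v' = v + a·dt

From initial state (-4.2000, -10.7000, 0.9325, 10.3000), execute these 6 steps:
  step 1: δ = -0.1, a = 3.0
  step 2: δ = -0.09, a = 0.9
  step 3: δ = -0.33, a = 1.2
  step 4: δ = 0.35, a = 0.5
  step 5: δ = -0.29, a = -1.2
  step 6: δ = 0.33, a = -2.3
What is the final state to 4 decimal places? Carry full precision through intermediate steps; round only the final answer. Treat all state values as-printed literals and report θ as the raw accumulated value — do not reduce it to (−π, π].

after step 1 (δ=-0.1, a=3.0): (-2.972594, -9.045589, 0.846379, 10.900000)
after step 2 (δ=-0.09, a=0.9): (-1.527911, -7.413018, 0.764408, 11.080000)
after step 3 (δ=-0.33, a=1.2): (0.071581, -5.879303, 0.448143, 11.320000)
after step 4 (δ=0.35, a=0.5): (2.112018, -4.898327, 0.792487, 11.420000)
after step 5 (δ=-0.29, a=-1.2): (3.715561, -3.271888, 0.508497, 11.180000)
after step 6 (δ=0.33, a=-2.3): (5.668656, -2.183257, 0.827616, 10.720000)

(5.6687, -2.1833, 0.8276, 10.7200)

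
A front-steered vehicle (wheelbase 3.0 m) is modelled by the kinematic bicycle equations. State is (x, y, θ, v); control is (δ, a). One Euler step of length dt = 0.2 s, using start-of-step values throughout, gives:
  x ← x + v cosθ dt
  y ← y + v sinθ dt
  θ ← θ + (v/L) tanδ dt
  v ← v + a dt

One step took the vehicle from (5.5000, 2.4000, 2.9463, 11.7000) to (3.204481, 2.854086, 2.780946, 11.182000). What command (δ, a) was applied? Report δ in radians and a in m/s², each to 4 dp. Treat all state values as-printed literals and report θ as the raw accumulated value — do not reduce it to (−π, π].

δ = -0.2089, a = -2.5900

a = (v'−v)/dt = (-0.518000)/0.2 = -2.5900
Δθ = θ'−θ = -0.165354;  (v·dt/L) = 11.7000·0.2/3.0 = 0.780000
tan δ = Δθ·L/(v·dt) = -0.211992  →  δ = -0.2089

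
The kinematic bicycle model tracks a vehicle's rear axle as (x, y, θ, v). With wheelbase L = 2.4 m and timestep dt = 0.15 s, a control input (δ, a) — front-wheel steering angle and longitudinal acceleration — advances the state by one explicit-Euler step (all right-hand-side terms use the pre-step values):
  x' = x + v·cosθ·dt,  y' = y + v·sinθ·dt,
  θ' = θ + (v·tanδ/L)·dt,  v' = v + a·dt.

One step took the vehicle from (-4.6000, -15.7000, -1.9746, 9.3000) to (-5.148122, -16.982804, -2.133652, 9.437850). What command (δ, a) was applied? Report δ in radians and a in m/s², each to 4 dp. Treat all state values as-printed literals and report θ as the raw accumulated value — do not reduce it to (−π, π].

δ = -0.2671, a = 0.9190

a = (v'−v)/dt = (0.137850)/0.15 = 0.9190
Δθ = θ'−θ = -0.159052;  (v·dt/L) = 9.3000·0.15/2.4 = 0.581250
tan δ = Δθ·L/(v·dt) = -0.273638  →  δ = -0.2671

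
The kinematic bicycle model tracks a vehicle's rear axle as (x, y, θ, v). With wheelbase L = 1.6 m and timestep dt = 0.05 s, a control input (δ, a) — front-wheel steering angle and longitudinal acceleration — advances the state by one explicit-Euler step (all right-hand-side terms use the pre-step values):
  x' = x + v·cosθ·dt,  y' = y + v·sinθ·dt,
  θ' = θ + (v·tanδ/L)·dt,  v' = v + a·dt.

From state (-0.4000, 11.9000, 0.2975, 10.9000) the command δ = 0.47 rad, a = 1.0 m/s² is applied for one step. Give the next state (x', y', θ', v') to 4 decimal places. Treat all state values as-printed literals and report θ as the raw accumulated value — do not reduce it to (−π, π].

(0.1211, 12.0598, 0.4705, 10.9500)

x' = -0.4000 + 10.9000·cos(0.2975)·0.05 = 0.1211
y' = 11.9000 + 10.9000·sin(0.2975)·0.05 = 12.0598
θ' = 0.2975 + (10.9000/1.6)·tan(0.47)·0.05 = 0.4705
v' = 10.9000 + 1.0000·0.05 = 10.9500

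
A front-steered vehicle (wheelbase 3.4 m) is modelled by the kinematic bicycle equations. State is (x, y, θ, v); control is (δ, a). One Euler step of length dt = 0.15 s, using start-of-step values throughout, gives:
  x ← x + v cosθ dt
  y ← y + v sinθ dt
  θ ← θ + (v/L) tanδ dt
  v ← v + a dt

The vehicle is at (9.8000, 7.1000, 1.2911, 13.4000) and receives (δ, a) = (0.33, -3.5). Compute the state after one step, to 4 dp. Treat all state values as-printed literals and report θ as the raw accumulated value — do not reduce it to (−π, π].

x' = 9.8000 + 13.4000·cos(1.2911)·0.15 = 10.3549
y' = 7.1000 + 13.4000·sin(1.2911)·0.15 = 9.0319
θ' = 1.2911 + (13.4000/3.4)·tan(0.33)·0.15 = 1.4936
v' = 13.4000 − 3.5000·0.15 = 12.8750

(10.3549, 9.0319, 1.4936, 12.8750)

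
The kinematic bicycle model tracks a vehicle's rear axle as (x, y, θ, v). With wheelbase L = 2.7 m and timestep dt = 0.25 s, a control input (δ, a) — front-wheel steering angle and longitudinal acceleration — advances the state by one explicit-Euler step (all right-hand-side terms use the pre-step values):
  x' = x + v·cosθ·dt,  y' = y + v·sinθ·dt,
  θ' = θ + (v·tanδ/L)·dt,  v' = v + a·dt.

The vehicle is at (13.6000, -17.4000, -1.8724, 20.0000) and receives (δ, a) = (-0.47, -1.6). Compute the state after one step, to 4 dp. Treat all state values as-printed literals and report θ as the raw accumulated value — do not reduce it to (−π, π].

(12.1147, -22.1743, -2.8131, 19.6000)

x' = 13.6000 + 20.0000·cos(-1.8724)·0.25 = 12.1147
y' = -17.4000 + 20.0000·sin(-1.8724)·0.25 = -22.1743
θ' = -1.8724 + (20.0000/2.7)·tan(-0.47)·0.25 = -2.8131
v' = 20.0000 − 1.6000·0.25 = 19.6000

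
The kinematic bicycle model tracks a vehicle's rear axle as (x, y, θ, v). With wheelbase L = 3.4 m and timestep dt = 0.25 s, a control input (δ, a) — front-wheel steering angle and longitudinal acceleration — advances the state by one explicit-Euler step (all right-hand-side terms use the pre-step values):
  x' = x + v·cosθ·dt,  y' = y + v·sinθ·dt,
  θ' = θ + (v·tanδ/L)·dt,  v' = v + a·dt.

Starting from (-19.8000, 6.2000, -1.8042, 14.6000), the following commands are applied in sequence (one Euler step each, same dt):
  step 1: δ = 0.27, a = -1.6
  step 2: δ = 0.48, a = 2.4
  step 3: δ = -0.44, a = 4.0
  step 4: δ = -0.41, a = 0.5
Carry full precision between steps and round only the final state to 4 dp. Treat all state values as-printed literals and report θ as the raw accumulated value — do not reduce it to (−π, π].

(-17.9323, -7.8645, -1.9808, 15.9250)

after step 1 (δ=0.27, a=-1.6): (-20.644209, 2.648970, -1.507092, 14.200000)
after step 2 (δ=0.48, a=2.4): (-20.418212, -0.893829, -0.963513, 14.800000)
after step 3 (δ=-0.44, a=4.0): (-18.306849, -3.932273, -1.475833, 15.800000)
after step 4 (δ=-0.41, a=0.5): (-17.932308, -7.864476, -1.980772, 15.925000)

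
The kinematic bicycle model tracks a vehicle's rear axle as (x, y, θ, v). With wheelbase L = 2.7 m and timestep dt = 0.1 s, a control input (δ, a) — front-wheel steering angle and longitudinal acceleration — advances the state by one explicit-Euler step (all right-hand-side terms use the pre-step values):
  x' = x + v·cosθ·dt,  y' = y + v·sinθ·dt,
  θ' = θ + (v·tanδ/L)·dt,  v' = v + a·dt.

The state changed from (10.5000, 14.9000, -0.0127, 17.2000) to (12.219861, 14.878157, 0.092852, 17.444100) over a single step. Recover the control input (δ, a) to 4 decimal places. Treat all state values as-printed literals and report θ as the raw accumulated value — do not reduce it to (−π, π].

a = (v'−v)/dt = (0.244100)/0.1 = 2.4410
Δθ = θ'−θ = 0.105552;  (v·dt/L) = 17.2000·0.1/2.7 = 0.637037
tan δ = Δθ·L/(v·dt) = 0.165692  →  δ = 0.1642

δ = 0.1642, a = 2.4410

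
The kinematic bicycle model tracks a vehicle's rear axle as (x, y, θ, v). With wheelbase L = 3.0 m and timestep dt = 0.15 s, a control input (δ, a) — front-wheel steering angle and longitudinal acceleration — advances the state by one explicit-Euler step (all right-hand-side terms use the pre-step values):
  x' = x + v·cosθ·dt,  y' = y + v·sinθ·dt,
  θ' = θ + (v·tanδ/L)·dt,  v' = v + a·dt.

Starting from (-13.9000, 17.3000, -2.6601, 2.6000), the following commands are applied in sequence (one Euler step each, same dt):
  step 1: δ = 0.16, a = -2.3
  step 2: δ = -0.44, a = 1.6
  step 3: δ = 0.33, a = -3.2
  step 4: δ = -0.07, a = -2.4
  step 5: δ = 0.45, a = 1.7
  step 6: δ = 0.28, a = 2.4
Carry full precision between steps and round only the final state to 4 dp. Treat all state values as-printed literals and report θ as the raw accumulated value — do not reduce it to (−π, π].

(-15.6131, 16.3917, -2.5891, 2.2700)

after step 1 (δ=0.16, a=-2.3): (-14.245659, 17.119390, -2.639121, 2.255000)
after step 2 (δ=-0.44, a=1.6): (-14.542099, 16.956491, -2.692201, 2.495000)
after step 3 (δ=0.33, a=-3.2): (-14.879191, 16.793910, -2.649471, 2.015000)
after step 4 (δ=-0.07, a=-2.4): (-15.145573, 16.651098, -2.656535, 1.655000)
after step 5 (δ=0.45, a=1.7): (-15.365187, 16.535349, -2.616562, 1.910000)
after step 6 (δ=0.28, a=2.4): (-15.613098, 16.391744, -2.589101, 2.270000)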